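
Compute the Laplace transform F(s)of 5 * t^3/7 30/(7 * s^4)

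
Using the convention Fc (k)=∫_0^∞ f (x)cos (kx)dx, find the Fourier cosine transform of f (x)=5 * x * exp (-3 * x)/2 5 * (9 - k^2)/ (2 * (k^2+9)^2)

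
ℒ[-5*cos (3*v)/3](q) -5*q/ (3*q^2+27)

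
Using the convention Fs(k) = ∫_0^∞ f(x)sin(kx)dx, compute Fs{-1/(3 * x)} -pi/6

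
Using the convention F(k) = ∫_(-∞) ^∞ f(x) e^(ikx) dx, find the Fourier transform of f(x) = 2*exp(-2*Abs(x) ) 8/(k^2 + 4) 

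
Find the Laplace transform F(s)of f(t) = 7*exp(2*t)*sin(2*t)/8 7/(4*((s - 2)^2 + 4))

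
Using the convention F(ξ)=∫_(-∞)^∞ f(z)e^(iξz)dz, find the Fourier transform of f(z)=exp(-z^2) sqrt(pi)*exp(-ξ^2/4)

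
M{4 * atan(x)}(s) -2 * pi * sec(pi * s/2)/s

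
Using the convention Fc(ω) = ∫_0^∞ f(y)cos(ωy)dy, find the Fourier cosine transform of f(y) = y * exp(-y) (1 - ω^2)/(ω^2 + 1)^2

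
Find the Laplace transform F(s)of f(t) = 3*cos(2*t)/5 3*s/(5*(s^2 + 4))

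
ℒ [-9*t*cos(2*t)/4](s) 9*(4 - s^2)/(4*(s^2 + 4)^2)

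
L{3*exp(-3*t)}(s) 3/(s + 3)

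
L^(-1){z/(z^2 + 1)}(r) cos(r)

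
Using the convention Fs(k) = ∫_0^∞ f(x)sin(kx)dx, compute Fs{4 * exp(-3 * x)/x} 4 * atan(k/3)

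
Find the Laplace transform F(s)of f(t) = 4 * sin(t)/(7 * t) 4 * atan(1/s)/7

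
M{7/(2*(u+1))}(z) 7*pi*csc(pi*z)/2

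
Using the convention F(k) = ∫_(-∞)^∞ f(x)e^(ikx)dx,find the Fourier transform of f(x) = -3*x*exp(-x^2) -3*I*sqrt(pi)*k*exp(-k^2/4)/2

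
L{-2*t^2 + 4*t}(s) 4/s^2 - 4/s^3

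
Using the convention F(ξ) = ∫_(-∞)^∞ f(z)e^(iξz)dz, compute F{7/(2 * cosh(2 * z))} 7 * pi/(4 * cosh(pi * ξ/4))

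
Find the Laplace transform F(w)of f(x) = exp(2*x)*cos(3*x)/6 (w - 2)/(6*((w - 2)^2 + 9))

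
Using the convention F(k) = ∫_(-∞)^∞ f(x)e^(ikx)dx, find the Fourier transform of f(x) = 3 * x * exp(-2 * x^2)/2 3 * sqrt(2) * I * sqrt(pi) * k * exp(-k^2/8)/16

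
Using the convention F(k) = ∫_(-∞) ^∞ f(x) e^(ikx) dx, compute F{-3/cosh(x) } -3*pi/cosh(pi*k/2) 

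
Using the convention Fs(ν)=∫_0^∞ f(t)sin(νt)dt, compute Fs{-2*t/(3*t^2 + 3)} -pi*exp(-ν)/3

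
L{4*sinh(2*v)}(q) 8/(q^2 - 4)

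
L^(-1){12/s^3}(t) 6*t^2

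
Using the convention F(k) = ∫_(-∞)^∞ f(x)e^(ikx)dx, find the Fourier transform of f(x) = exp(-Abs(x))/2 1/(k^2+1)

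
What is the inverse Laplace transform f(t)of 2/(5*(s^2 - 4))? sinh(2*t)/5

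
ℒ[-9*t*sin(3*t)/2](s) -27*s/(s^2 + 9)^2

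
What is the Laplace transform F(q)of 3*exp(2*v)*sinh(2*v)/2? 3/(q*(q - 4))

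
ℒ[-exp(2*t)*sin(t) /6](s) -1/(6*(s - 2) ^2 + 6) 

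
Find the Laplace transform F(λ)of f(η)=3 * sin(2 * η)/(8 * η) 3 * atan(2/λ)/8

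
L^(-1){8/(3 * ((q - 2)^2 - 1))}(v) 8 * exp(2 * v) * sinh(v)/3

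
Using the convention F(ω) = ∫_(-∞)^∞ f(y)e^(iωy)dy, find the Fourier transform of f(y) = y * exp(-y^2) I * sqrt(pi) * ω * exp(-ω^2/4)/2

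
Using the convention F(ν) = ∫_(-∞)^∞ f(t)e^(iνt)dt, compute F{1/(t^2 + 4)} pi*exp(-2*Abs(ν))/2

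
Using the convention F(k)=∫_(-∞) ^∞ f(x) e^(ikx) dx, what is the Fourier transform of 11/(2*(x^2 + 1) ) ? 11*pi*exp(-Abs(k) ) /2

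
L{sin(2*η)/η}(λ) atan(2/λ)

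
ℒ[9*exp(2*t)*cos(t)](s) 9*(s - 2)/((s - 2)^2+1)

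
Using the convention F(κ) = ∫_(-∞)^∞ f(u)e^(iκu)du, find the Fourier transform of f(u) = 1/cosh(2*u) pi/(2*cosh(pi*κ/4))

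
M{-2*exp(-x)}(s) -2*gamma(s)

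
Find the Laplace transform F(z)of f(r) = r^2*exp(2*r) 2/(z - 2)^3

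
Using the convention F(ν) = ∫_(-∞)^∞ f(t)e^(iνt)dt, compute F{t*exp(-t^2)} I*sqrt(pi)*ν*exp(-ν^2/4)/2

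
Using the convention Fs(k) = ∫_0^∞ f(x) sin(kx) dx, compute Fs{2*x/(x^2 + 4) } pi*exp(-2*k) 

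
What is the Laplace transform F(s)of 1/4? 1/(4*s)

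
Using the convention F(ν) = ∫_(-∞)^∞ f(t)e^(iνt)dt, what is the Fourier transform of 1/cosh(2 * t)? pi/(2 * cosh(pi * ν/4))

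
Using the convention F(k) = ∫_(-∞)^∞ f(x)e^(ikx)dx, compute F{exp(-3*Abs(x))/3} 2/(k^2 + 9)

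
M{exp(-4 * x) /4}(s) gamma(s) /(4 * 2^(2 * s) ) 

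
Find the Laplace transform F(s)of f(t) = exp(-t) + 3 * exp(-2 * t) 1/(s + 1) + 3/(s + 2)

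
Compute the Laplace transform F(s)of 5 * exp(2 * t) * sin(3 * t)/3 5/((s - 2)^2+9)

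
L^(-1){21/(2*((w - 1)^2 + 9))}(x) 7*exp(x)*sin(3*x)/2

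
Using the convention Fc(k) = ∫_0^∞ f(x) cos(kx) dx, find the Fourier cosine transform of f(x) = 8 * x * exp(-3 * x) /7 8 * (9 - k^2) /(7 * (k^2 + 9) ^2) 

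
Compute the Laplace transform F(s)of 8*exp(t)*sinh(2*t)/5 16/(5*((s - 1)^2 - 4))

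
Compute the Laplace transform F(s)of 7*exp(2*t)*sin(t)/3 7/(3*((s - 2)^2 + 1))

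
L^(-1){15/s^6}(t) t^5/8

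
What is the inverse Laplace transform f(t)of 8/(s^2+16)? 2*sin(4*t)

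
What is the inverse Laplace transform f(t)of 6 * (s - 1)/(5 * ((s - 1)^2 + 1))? 6 * exp(t) * cos(t)/5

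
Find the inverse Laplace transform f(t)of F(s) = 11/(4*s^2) 11*t/4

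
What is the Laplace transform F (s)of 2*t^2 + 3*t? 4/s^3 + 3/s^2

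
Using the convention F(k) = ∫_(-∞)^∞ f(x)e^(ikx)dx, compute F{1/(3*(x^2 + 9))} pi*exp(-3*Abs(k))/9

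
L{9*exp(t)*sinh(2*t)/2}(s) 9/((s - 1)^2 - 4)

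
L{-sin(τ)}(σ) -1/(σ^2 + 1)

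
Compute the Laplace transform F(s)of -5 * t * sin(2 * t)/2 -10 * s/(s^2 + 4)^2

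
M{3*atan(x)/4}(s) -3*pi*sec(pi*s/2)/(8*s)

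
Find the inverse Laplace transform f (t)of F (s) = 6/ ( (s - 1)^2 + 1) 6*exp (t)*sin (t)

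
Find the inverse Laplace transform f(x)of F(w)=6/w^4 x^3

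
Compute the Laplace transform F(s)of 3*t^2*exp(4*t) 6/(s - 4)^3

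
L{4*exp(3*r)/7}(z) 4/(7*(z - 3))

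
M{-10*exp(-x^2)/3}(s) -5*gamma(s/2)/3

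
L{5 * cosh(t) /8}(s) 5 * s/(8 * (s^2 - 1) ) 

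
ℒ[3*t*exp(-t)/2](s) 3/(2*(s + 1)^2)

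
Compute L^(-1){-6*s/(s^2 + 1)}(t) -6*cos(t)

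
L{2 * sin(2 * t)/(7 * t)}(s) 2 * atan(2/s)/7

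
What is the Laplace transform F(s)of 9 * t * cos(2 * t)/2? 9 * (s^2-4)/(2 * (s^2 + 4)^2)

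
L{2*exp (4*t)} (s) 2/ (s - 4)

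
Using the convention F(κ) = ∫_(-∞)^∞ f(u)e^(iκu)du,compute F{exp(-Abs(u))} 2/(κ^2 + 1)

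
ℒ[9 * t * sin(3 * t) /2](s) 27 * s/(s^2 + 9) ^2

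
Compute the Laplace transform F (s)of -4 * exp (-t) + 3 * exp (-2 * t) 3/ (s + 2)-4/ (s + 1)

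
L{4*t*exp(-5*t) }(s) 4/(s + 5) ^2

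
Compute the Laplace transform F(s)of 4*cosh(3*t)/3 4*s/(3*(s^2 - 9))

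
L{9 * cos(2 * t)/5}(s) 9 * s/(5 * (s^2 + 4))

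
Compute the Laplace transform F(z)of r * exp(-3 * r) (z + 3)^(-2)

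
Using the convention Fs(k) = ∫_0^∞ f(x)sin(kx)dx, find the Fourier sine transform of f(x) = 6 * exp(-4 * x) 6 * k/(k^2 + 16)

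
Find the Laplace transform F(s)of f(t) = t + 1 s^(-2) + 1/s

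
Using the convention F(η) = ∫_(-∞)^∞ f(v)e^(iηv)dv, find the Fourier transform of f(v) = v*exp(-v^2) I*sqrt(pi)*η*exp(-η^2/4)/2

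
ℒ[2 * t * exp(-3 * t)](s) 2/(s + 3)^2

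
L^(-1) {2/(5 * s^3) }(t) t^2/5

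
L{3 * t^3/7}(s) 18/(7 * s^4) 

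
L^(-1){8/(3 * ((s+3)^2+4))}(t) 4 * exp(-3 * t) * sin(2 * t)/3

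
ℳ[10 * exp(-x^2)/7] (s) 5 * gamma(s/2)/7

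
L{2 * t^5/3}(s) 80/s^6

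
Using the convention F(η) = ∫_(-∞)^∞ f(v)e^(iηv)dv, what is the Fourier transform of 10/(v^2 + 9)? 10 * pi * exp(-3 * Abs(η))/3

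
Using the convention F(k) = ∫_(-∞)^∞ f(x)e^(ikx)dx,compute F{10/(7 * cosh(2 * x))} 5 * pi/(7 * cosh(pi * k/4))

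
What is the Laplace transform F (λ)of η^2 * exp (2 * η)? 2/ (λ - 2)^3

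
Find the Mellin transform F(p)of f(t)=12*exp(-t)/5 12*gamma(p)/5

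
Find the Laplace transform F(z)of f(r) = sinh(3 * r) 3/(z^2 - 9)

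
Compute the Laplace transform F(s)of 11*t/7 11/(7*s^2)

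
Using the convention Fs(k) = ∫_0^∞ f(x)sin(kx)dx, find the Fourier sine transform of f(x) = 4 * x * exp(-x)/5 8 * k/(5 * (k^2 + 1)^2)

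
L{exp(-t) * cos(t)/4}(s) (s + 1)/(4 * ((s + 1)^2 + 1))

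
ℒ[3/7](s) 3/(7 * s)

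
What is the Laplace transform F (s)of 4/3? 4/ (3*s)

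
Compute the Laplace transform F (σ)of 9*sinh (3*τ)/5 27/ (5*(σ^2 - 9))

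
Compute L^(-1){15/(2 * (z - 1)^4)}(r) 5 * r^3 * exp(r)/4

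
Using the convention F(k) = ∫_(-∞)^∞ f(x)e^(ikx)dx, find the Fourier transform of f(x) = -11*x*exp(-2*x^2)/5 -11*sqrt(2)*I*sqrt(pi)*k*exp(-k^2/8)/40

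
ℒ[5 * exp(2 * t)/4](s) 5/(4 * (s - 2))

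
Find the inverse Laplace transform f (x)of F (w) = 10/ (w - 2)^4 5 * x^3 * exp (2 * x)/3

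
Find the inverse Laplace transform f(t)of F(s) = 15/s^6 t^5/8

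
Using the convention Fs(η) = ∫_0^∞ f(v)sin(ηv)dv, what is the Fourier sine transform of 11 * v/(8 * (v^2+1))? 11 * pi * exp(-η)/16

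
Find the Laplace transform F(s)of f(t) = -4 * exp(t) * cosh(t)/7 4 * (1 - s)/(7 * s * (s - 2))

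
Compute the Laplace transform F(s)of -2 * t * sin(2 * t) -8 * s/(s^2 + 4)^2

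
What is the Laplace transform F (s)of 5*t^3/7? 30/ (7*s^4)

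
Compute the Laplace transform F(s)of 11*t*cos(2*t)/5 11*(s^2 - 4)/(5*(s^2 + 4)^2)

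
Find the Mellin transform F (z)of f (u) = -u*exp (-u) -gamma (z + 1)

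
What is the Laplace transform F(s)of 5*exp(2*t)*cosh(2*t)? 5*(s - 2)/(s*(s - 4))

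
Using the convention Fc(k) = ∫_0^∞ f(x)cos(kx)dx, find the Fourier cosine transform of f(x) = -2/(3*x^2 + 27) -pi*exp(-3*k)/9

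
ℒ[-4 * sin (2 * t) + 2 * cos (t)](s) 2 * s/ (s^2 + 1) - 8/ (s^2 + 4) 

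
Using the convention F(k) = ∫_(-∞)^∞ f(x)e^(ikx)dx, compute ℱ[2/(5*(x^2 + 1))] 2*pi*exp(-Abs(k))/5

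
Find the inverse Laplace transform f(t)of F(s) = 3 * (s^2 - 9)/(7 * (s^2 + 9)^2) 3 * t * cos(3 * t)/7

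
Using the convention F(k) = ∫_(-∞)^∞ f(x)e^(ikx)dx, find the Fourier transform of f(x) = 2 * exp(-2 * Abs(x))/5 8/(5 * (k^2 + 4))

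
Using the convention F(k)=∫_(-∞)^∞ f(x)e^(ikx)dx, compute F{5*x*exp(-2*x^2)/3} 5*sqrt(2)*I*sqrt(pi)*k*exp(-k^2/8)/24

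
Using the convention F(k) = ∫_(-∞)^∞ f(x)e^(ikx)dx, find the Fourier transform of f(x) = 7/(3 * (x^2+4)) 7 * pi * exp(-2 * Abs(k))/6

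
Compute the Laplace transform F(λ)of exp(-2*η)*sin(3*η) 3/((λ + 2)^2 + 9)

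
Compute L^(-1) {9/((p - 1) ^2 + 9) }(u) 3 * exp(u) * sin(3 * u) 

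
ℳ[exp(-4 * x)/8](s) gamma(s)/(8 * 2^(2 * s))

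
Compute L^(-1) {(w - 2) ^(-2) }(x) x * exp(2 * x) 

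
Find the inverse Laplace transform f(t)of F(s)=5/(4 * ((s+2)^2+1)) 5 * exp(-2 * t) * sin(t)/4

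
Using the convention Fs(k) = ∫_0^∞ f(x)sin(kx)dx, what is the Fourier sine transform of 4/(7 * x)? 2 * pi/7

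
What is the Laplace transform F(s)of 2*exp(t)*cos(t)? 2*(s - 1)/((s - 1)^2+1)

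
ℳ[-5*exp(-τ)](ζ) -5*gamma(ζ)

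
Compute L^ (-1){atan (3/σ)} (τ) sin (3 * τ)/τ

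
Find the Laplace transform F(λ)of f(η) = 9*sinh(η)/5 9/(5*(λ^2 - 1))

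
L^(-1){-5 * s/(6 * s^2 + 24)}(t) -5 * cos(2 * t)/6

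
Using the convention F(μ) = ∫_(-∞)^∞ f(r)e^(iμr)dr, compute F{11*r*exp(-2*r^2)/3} 11*sqrt(2)*I*sqrt(pi)*μ*exp(-μ^2/8)/24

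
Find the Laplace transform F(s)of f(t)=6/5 6/(5*s)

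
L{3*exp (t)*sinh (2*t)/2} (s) 3/ ( (s - 1)^2 - 4)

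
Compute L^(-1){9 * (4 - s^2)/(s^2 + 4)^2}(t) -9 * t * cos(2 * t)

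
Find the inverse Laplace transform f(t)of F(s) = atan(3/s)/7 sin(3 * t)/(7 * t)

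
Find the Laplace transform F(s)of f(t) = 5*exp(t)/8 5/(8*(s - 1))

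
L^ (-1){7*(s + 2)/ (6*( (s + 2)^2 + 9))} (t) 7*exp (-2*t)*cos (3*t)/6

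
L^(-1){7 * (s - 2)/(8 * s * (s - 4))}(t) 7 * exp(2 * t) * cosh(2 * t)/8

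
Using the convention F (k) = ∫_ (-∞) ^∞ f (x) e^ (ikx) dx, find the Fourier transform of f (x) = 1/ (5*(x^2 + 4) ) pi*exp (-2*Abs (k) ) /10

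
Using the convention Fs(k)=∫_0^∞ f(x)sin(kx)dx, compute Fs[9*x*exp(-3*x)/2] 27*k/(k^2 + 9)^2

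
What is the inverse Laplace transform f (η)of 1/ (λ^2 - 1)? sinh (η)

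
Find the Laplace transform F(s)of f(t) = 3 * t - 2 3/s^2 - 2/s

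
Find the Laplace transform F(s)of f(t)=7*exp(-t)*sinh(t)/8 7/(8*s*(s + 2))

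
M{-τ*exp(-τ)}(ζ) -gamma(ζ + 1)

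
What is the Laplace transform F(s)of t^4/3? 8/s^5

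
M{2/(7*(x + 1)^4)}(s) gamma(s)*gamma(4 - s)/21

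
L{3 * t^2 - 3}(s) 6/s^3 - 3/s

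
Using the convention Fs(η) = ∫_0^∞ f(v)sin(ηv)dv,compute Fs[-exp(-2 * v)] -η/(η^2+4)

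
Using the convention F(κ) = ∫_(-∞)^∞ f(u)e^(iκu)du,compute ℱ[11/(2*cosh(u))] 11*pi/(2*cosh(pi*κ/2))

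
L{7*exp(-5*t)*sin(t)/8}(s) 7/(8*((s + 5)^2 + 1))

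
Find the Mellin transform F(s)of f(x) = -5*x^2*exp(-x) -5*gamma(s + 2)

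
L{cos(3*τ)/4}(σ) σ/(4*(σ^2 + 9))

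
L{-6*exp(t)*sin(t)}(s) -6/((s - 1)^2+1)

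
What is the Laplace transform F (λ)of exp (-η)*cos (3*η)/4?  (λ + 1)/ (4*( (λ + 1)^2 + 9))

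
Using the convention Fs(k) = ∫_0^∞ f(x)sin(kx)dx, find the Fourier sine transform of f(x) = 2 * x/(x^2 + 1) pi * exp(-k)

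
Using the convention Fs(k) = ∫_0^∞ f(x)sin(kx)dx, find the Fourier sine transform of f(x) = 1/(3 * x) pi/6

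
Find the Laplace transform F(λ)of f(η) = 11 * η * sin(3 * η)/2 33 * λ/(λ^2 + 9)^2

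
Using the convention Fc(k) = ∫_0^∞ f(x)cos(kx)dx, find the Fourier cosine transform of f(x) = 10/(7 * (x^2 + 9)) 5 * pi * exp(-3 * k)/21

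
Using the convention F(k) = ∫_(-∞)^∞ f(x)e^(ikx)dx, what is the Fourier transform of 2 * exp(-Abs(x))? 4/(k^2+1)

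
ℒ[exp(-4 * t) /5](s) 1/(5 * (s + 4) ) 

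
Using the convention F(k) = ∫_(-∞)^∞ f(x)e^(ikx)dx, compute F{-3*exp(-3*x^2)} -sqrt(3)*sqrt(pi)*exp(-k^2/12)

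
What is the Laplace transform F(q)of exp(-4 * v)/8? 1/(8 * (q + 4))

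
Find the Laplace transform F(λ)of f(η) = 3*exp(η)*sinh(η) 3/(λ*(λ - 2))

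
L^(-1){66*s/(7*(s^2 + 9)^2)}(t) 11*t*sin(3*t)/7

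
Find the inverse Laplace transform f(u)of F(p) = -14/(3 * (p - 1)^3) -7 * u^2 * exp(u)/3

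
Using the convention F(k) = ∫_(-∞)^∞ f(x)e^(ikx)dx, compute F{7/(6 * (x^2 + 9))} 7 * pi * exp(-3 * Abs(k))/18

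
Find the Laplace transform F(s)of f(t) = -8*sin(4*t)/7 -32/(7*s^2 + 112)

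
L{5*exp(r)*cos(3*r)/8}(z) 5*(z - 1)/(8*((z - 1)^2 + 9))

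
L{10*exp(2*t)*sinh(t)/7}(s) 10/(7*((s - 2)^2 - 1))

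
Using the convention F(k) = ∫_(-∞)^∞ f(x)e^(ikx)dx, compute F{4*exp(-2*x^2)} 2*sqrt(2)*sqrt(pi)*exp(-k^2/8)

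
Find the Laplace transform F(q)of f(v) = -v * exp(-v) -1/(q + 1)^2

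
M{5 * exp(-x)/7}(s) 5 * gamma(s)/7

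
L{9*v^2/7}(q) 18/(7*q^3)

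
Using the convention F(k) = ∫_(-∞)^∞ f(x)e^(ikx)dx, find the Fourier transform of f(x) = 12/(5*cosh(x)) 12*pi/(5*cosh(pi*k/2))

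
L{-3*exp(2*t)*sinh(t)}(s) -3/((s - 2)^2 - 1)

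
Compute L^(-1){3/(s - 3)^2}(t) 3*t*exp(3*t)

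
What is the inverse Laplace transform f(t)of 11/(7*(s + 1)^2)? 11*t*exp(-t)/7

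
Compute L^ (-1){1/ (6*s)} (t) 1/6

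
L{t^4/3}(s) 8/s^5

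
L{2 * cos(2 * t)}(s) 2 * s/(s^2 + 4)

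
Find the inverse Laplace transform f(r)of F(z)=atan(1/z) sin(r)/r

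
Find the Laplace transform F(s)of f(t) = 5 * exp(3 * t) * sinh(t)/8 5/(8 * ((s - 3)^2 - 1))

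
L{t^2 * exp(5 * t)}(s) 2/(s - 5)^3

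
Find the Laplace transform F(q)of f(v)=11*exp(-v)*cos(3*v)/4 11*(q + 1)/(4*((q + 1)^2 + 9))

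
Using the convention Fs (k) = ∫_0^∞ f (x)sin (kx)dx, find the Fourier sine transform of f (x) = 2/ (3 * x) pi/3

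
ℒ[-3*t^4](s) -72/s^5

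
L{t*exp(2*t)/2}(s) 1/(2*(s - 2)^2)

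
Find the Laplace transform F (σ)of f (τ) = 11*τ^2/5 22/ (5*σ^3)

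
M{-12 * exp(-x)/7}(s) -12 * gamma(s)/7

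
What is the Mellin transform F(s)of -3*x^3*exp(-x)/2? -3*gamma(s + 3)/2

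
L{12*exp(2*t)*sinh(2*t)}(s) 24/(s*(s - 4))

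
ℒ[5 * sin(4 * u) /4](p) 5/(p^2+16) 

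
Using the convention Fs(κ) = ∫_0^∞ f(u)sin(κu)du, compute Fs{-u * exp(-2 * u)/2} -2 * κ/(κ^2+4)^2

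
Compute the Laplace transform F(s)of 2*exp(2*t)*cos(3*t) 2*(s - 2)/((s - 2)^2 + 9)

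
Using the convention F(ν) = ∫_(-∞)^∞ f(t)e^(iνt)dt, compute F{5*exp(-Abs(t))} 10/(ν^2 + 1)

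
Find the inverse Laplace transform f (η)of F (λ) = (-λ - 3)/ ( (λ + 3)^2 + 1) -exp (-3*η)*cos (η)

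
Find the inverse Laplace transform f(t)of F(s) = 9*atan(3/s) 9*sin(3*t)/t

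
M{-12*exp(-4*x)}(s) -12*gamma(s)/2^(2*s)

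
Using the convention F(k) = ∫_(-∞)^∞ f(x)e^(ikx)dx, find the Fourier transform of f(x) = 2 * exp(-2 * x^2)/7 sqrt(2) * sqrt(pi) * exp(-k^2/8)/7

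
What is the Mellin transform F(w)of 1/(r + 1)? pi * csc(pi * w)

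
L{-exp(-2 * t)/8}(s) -1/(8 * s + 16)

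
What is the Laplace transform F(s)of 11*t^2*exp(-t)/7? 22/(7*(s + 1)^3)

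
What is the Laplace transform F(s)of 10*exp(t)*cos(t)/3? 10*(s - 1)/(3*((s - 1)^2 + 1))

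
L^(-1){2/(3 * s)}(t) 2/3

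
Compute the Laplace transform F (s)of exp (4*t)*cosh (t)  (s - 4)/ ( (s - 4)^2 - 1)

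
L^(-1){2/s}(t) 2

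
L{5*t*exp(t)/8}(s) 5/(8*(s - 1)^2)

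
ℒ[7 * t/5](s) 7/(5 * s^2) 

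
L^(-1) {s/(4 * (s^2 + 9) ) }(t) cos(3 * t) /4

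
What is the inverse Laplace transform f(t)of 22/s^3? 11*t^2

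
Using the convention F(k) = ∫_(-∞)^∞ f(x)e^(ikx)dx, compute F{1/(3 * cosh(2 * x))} pi/(6 * cosh(pi * k/4))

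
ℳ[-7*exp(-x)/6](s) -7*gamma(s)/6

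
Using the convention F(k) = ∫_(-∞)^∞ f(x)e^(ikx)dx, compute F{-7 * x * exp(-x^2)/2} -7 * I * sqrt(pi) * k * exp(-k^2/4)/4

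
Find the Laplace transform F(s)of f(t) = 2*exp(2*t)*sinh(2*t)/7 4/(7*s*(s - 4))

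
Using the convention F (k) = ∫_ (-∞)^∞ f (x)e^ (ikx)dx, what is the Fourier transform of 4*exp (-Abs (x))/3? 8/ (3*(k^2 + 1))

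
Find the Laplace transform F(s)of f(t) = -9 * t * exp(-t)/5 -9/(5 * (s + 1)^2)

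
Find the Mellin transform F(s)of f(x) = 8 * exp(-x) 8 * gamma(s)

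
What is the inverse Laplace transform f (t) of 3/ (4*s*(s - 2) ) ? 3*exp (t)*sinh (t) /4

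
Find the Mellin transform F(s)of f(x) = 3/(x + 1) 3*pi*csc(pi*s)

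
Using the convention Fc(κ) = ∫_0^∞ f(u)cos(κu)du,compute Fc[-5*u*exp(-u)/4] 5*(κ^2 - 1)/(4*(κ^2 + 1)^2)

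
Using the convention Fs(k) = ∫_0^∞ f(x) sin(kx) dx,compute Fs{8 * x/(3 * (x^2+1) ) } 4 * pi * exp(-k) /3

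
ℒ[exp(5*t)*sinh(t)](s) 1/((s - 5)^2 - 1)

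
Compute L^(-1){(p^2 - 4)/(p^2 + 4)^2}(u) u*cos(2*u)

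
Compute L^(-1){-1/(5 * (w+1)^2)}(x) -x * exp(-x)/5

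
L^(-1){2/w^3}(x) x^2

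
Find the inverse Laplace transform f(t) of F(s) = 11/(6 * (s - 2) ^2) 11 * t * exp(2 * t) /6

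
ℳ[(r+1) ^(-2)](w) (-pi*w+pi) /sin(pi*w) 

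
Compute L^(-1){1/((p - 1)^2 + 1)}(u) exp(u) * sin(u)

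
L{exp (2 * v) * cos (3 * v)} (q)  (q - 2)/ ( (q - 2)^2 + 9)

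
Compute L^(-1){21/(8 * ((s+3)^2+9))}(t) 7 * exp(-3 * t) * sin(3 * t)/8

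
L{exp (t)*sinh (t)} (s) 1/ (s*(s - 2))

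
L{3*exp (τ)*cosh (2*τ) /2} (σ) 3*(σ - 1) / (2*( (σ - 1) ^2 - 4) ) 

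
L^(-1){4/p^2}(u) 4*u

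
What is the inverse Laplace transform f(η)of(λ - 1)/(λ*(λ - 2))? exp(η)*cosh(η)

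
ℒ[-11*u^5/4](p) -330/p^6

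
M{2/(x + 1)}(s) 2*pi*csc(pi*s)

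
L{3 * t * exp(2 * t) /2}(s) 3/(2 * (s - 2) ^2) 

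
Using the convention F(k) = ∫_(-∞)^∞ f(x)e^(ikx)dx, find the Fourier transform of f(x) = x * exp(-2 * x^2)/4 sqrt(2) * I * sqrt(pi) * k * exp(-k^2/8)/32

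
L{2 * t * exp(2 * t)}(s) 2/(s - 2)^2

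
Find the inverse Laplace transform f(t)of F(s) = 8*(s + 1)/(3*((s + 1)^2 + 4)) 8*exp(-t)*cos(2*t)/3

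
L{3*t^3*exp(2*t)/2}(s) 9/(s - 2)^4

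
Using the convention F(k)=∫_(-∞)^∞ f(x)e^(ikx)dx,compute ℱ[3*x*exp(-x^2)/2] 3*I*sqrt(pi)*k*exp(-k^2/4)/4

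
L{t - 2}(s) s^(-2) - 2/s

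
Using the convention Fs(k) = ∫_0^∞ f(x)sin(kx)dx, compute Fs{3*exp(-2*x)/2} 3*k/(2*(k^2 + 4))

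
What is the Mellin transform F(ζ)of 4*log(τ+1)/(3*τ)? -4*pi*csc(pi*ζ)/(3*ζ - 3)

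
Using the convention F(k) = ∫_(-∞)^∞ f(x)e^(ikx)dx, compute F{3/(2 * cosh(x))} 3 * pi/(2 * cosh(pi * k/2))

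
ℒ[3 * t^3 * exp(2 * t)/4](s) 9/(2 * (s - 2)^4)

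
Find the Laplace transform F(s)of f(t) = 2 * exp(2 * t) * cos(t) 2 * (s - 2)/((s - 2)^2 + 1)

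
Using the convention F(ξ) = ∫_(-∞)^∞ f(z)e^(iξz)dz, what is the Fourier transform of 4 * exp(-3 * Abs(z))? 24/(ξ^2 + 9)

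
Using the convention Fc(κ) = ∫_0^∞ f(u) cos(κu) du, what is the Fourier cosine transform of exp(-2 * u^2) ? sqrt(2) * sqrt(pi) * exp(-κ^2/8) /4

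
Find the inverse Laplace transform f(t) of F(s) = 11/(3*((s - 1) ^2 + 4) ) 11*exp(t)*sin(2*t) /6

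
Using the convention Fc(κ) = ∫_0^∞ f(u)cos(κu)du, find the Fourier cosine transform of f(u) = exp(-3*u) 3/(κ^2 + 9)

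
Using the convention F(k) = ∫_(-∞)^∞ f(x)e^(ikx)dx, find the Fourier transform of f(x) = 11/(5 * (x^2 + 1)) 11 * pi * exp(-Abs(k))/5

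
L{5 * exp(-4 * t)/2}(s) 5/(2 * (s + 4))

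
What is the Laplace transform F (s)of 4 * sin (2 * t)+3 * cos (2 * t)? 3 * s/ (s^2+4)+8/ (s^2+4)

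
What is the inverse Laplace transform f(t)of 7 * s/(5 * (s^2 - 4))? 7 * cosh(2 * t)/5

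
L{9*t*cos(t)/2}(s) 9*(s^2 - 1)/(2*(s^2 + 1)^2)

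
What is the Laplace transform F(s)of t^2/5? 2/(5*s^3)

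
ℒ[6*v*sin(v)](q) 12*q/(q^2+1)^2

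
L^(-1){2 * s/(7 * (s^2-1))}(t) 2 * cosh(t)/7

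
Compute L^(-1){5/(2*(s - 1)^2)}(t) 5*t*exp(t)/2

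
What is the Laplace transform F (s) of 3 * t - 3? 3/s^2-3/s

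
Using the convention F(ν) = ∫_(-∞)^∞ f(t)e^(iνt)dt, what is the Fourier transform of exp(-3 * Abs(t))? 6/(ν^2+9)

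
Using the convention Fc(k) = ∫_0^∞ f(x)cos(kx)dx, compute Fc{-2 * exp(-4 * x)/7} -8/(7 * k^2 + 112)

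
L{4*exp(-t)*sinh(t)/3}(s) 4/(3*s*(s + 2))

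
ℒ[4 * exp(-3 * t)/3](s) 4/(3 * (s + 3))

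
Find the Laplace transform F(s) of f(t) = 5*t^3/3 10/s^4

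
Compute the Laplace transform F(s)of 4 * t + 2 2/s + 4/s^2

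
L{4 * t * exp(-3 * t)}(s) 4/(s + 3)^2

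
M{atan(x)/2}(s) -pi*sec(pi*s/2)/(4*s)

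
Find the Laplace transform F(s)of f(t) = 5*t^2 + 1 10/s^3 + 1/s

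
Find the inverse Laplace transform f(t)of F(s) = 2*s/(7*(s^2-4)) 2*cosh(2*t)/7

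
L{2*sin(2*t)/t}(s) 2*atan(2/s)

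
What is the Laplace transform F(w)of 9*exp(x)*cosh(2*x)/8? 9*(w - 1)/(8*((w - 1)^2 - 4))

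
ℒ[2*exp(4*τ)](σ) 2/(σ - 4)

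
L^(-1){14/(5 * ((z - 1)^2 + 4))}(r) 7 * exp(r) * sin(2 * r)/5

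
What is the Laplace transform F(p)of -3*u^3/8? -9/(4*p^4)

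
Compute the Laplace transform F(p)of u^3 6/p^4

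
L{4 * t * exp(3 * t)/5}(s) 4/(5 * (s - 3)^2)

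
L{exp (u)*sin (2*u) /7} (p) 2/ (7*( (p - 1) ^2 + 4) ) 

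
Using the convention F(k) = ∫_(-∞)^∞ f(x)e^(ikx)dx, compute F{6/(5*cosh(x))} 6*pi/(5*cosh(pi*k/2))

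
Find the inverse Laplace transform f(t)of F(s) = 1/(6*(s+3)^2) t*exp(-3*t)/6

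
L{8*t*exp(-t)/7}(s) 8/(7*(s + 1)^2)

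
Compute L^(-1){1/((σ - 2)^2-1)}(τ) exp(2*τ)*sinh(τ)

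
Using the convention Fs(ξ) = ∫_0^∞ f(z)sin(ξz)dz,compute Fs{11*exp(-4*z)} 11*ξ/(ξ^2 + 16)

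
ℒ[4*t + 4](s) 4/s + 4/s^2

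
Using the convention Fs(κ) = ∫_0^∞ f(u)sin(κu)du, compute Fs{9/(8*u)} 9*pi/16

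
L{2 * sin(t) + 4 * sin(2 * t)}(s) 2/(s^2 + 1) + 8/(s^2 + 4)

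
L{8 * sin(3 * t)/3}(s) 8/(s^2 + 9)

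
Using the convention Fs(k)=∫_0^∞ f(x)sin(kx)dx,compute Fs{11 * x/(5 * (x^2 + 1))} 11 * pi * exp(-k)/10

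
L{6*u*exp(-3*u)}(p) 6/(p+3)^2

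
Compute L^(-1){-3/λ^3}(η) -3 * η^2/2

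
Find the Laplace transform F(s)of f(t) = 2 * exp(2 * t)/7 2/(7 * (s - 2))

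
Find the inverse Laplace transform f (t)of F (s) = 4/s 4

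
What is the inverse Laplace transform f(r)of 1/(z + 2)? exp(-2 * r)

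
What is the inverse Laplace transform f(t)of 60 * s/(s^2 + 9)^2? 10 * t * sin(3 * t)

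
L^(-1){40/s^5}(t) 5*t^4/3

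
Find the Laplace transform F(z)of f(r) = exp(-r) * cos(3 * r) (z+1)/((z+1)^2+9)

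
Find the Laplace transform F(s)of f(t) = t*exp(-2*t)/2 1/(2*(s + 2)^2)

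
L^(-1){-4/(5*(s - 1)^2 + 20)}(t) -2*exp(t)*sin(2*t)/5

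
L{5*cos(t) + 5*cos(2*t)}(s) 5*s/(s^2 + 4) + 5*s/(s^2 + 1)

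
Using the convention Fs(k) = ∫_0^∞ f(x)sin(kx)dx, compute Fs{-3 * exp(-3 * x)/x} -3 * atan(k/3)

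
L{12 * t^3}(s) 72/s^4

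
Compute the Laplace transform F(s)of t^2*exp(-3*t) 2/(s + 3)^3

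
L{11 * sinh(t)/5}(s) 11/(5 * (s^2 - 1))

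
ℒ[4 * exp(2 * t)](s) 4/(s - 2)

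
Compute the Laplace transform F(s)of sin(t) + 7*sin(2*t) 14/(s^2 + 4) + 1/(s^2 + 1)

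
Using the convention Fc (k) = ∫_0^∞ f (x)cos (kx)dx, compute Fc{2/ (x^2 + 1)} pi * exp (-k)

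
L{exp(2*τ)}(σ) 1/(σ - 2)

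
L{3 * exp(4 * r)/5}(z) 3/(5 * (z - 4))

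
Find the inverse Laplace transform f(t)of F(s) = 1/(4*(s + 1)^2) t*exp(-t)/4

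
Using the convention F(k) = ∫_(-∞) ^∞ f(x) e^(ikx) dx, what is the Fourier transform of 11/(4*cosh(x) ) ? 11*pi/(4*cosh(pi*k/2) ) 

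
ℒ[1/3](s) 1/(3*s)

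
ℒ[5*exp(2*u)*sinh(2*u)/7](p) 10/(7*p*(p - 4))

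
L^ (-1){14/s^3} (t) 7*t^2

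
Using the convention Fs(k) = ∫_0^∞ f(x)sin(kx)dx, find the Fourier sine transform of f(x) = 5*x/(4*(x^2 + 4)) 5*pi*exp(-2*k)/8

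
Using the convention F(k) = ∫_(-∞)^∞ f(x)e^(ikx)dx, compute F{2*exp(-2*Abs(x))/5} 8/(5*(k^2 + 4))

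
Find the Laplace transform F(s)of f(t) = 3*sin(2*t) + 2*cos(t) 6/(s^2 + 4) + 2*s/(s^2 + 1)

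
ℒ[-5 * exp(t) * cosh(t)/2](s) 5 * (1 - s)/(2 * s * (s - 2))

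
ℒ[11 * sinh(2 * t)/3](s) 22/(3 * (s^2 - 4))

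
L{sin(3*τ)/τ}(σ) atan(3/σ)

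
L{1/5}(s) 1/(5 * s)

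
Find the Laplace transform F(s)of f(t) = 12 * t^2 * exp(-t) 24/(s + 1)^3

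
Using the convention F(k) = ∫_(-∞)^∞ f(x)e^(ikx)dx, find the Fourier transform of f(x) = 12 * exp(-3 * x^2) 4 * sqrt(3) * sqrt(pi) * exp(-k^2/12)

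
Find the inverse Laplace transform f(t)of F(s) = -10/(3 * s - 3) -10 * exp(t)/3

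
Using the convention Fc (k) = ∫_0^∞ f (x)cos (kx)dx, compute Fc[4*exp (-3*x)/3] 4/ (k^2 + 9)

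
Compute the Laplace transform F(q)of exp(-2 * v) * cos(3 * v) (q + 2)/((q + 2)^2 + 9)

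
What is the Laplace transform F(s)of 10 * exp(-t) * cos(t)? 10 * (s + 1)/((s + 1)^2 + 1)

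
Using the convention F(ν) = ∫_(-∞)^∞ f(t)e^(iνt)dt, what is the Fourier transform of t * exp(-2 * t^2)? sqrt(2) * I * sqrt(pi) * ν * exp(-ν^2/8)/8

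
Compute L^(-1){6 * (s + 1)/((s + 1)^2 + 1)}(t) 6 * exp(-t) * cos(t)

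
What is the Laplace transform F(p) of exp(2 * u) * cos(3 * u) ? (p - 2) /((p - 2) ^2 + 9) 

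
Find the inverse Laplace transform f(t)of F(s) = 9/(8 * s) 9/8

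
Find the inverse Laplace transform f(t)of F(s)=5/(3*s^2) 5*t/3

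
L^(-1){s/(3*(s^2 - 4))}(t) cosh(2*t)/3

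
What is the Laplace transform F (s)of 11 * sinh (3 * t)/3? 11/ (s^2 - 9)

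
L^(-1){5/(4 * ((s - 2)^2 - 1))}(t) 5 * exp(2 * t) * sinh(t)/4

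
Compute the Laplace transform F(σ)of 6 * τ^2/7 12/(7 * σ^3)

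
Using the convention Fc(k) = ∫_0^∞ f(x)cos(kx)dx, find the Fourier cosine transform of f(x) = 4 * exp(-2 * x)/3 8/(3 * (k^2 + 4))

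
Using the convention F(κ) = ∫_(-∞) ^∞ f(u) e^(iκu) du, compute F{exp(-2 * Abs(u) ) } 4/(κ^2 + 4) 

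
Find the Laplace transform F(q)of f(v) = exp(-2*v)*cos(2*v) (q + 2)/((q + 2)^2 + 4)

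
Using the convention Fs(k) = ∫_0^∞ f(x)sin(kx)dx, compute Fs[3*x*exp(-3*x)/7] 18*k/(7*(k^2 + 9)^2)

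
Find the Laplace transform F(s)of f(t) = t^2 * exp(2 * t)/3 2/(3 * (s - 2)^3)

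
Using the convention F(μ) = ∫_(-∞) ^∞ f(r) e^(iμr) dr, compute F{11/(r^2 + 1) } 11 * pi * exp(-Abs(μ) ) 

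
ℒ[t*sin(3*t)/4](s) 3*s/(2*(s^2 + 9)^2)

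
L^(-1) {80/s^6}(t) 2*t^5/3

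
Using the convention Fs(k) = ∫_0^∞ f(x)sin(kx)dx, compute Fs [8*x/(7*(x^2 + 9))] 4*pi*exp(-3*k)/7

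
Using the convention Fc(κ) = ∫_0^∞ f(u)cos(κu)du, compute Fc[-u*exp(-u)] (κ^2-1)/(κ^2 + 1)^2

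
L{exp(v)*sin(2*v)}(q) 2/((q - 1)^2 + 4)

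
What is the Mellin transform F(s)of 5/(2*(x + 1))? 5*pi*csc(pi*s)/2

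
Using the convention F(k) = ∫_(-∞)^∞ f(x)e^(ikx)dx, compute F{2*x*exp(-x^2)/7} I*sqrt(pi)*k*exp(-k^2/4)/7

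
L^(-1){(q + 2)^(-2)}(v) v*exp(-2*v)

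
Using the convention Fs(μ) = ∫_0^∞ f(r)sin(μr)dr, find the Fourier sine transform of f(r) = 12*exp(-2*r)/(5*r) 12*atan(μ/2)/5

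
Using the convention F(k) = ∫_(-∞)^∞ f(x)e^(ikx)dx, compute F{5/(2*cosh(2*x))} 5*pi/(4*cosh(pi*k/4))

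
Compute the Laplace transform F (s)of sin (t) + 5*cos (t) 5*s/ (s^2 + 1) + 1/ (s^2 + 1)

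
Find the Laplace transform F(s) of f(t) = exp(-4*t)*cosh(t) (s + 4) /((s + 4) ^2 - 1) 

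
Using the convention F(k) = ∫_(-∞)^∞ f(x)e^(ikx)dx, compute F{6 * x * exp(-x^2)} 3 * I * sqrt(pi) * k * exp(-k^2/4)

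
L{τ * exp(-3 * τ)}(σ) (σ + 3)^(-2)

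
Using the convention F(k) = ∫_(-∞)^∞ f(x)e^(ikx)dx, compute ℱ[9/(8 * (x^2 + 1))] 9 * pi * exp(-Abs(k))/8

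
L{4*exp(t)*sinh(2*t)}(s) 8/((s - 1)^2 - 4)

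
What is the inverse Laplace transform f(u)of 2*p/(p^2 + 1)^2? u*sin(u)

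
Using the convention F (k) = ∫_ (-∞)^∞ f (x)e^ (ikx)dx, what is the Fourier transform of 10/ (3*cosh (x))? 10*pi/ (3*cosh (pi*k/2))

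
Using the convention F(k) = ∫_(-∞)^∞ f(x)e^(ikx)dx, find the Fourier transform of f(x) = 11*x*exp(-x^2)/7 11*I*sqrt(pi)*k*exp(-k^2/4)/14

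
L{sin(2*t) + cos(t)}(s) s/(s^2 + 1) + 2/(s^2 + 4)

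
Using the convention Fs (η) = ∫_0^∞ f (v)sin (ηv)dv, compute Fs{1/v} pi/2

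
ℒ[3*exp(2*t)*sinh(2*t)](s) 6/(s*(s - 4))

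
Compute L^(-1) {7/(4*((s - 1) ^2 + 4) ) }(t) 7*exp(t)*sin(2*t) /8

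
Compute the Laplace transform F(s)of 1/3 1/(3 * s)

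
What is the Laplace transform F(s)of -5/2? -5/(2*s)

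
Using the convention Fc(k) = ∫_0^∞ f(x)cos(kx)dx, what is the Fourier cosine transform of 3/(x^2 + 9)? pi*exp(-3*k)/2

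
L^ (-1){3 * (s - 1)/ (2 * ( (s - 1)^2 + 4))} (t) 3 * exp (t) * cos (2 * t)/2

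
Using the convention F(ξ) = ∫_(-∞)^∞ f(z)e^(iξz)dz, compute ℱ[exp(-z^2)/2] sqrt(pi) * exp(-ξ^2/4)/2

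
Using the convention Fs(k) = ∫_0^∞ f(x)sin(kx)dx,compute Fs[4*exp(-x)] 4*k/(k^2+1)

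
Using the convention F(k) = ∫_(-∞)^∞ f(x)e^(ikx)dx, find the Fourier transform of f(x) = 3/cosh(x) 3*pi/cosh(pi*k/2)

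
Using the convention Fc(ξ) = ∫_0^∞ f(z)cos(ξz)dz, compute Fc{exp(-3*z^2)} sqrt(3)*sqrt(pi)*exp(-ξ^2/12)/6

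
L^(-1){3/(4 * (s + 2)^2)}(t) 3 * t * exp(-2 * t)/4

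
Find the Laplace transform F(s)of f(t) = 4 4/s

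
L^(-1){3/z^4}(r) r^3/2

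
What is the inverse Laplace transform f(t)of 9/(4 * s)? 9/4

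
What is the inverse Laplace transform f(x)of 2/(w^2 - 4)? sinh(2 * x)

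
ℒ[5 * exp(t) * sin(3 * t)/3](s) 5/((s - 1)^2+9)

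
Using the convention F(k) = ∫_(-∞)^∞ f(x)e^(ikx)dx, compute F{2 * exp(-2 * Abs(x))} 8/(k^2 + 4)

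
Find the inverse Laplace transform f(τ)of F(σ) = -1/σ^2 -τ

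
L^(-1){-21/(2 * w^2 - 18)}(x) -7 * sinh(3 * x)/2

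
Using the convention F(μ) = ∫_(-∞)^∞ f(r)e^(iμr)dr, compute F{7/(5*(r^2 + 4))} 7*pi*exp(-2*Abs(μ))/10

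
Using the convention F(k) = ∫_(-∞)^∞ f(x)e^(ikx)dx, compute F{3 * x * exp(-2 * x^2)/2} 3 * sqrt(2) * I * sqrt(pi) * k * exp(-k^2/8)/16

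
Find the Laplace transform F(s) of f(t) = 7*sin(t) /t 7*atan(1/s) 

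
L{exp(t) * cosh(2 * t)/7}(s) (s - 1)/(7 * ((s - 1)^2 - 4))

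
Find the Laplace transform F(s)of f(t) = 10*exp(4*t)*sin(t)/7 10/(7*((s - 4)^2 + 1))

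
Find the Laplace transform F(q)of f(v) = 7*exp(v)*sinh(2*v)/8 7/(4*((q - 1)^2 - 4))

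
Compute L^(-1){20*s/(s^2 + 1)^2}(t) 10*t*sin(t)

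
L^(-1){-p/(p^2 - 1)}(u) -cosh(u)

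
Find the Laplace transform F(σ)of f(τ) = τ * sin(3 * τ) 6 * σ/(σ^2 + 9)^2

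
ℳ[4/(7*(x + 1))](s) 4*pi*csc(pi*s)/7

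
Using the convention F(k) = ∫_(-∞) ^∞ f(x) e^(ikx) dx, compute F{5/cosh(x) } 5*pi/cosh(pi*k/2) 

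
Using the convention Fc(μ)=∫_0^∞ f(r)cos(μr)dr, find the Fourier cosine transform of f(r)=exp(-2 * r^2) sqrt(2) * sqrt(pi) * exp(-μ^2/8)/4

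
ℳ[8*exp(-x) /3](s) 8*gamma(s) /3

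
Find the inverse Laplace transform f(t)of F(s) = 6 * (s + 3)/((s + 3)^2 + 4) 6 * exp(-3 * t) * cos(2 * t)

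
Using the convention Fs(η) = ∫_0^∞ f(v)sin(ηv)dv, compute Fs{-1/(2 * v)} -pi/4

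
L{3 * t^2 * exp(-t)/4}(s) 3/(2 * (s + 1)^3)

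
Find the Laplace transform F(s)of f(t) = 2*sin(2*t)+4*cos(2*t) 4*s/(s^2+4)+4/(s^2+4)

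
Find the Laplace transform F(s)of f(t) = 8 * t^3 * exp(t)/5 48/(5 * (s - 1)^4)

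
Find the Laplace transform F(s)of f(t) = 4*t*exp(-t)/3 4/(3*(s + 1)^2)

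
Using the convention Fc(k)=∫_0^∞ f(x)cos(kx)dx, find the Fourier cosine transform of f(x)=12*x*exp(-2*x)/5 12*(4 - k^2)/(5*(k^2 + 4)^2)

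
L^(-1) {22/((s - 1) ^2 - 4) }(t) 11*exp(t)*sinh(2*t) 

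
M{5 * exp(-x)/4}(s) 5 * gamma(s)/4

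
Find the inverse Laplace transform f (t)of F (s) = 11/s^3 11*t^2/2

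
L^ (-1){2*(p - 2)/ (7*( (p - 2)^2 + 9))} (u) 2*exp (2*u)*cos (3*u)/7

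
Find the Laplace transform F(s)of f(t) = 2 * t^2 4/s^3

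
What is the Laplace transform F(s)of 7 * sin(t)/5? 7/(5 * (s^2 + 1))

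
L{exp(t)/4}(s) 1/(4*(s - 1))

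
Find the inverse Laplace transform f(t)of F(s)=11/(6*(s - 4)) 11*exp(4*t)/6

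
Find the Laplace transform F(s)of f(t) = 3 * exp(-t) 3/(s + 1)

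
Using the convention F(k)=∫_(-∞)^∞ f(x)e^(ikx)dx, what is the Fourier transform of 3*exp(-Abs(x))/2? 3/(k^2 + 1)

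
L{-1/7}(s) -1/(7*s)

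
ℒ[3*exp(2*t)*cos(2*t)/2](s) 3*(s - 2)/(2*((s - 2)^2 + 4))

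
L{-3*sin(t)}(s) -3/(s^2 + 1)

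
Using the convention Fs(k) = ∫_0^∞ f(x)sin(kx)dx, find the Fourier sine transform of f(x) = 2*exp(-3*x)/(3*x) 2*atan(k/3)/3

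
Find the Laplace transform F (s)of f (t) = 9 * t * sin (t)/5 18 * s/ (5 * (s^2+1)^2)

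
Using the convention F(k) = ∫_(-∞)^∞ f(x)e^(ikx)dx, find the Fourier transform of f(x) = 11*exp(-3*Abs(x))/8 33/(4*(k^2 + 9))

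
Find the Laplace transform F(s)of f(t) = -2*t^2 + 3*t 3/s^2 - 4/s^3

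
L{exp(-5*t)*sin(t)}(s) 1/((s + 5)^2 + 1)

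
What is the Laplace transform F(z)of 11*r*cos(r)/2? 11*(z^2 - 1)/(2*(z^2 + 1)^2)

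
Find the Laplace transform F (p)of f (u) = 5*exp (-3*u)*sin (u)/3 5/ (3*( (p + 3)^2 + 1))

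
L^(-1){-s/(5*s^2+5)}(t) -cos(t)/5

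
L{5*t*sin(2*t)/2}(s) 10*s/(s^2 + 4)^2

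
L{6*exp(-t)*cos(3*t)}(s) 6*(s + 1)/((s + 1)^2 + 9)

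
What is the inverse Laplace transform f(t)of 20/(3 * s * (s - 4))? 10 * exp(2 * t) * sinh(2 * t)/3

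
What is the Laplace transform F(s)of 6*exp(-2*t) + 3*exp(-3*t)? 6/(s + 2) + 3/(s + 3)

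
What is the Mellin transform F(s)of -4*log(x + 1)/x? 4*pi*csc(pi*s)/(s - 1)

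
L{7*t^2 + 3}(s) 14/s^3 + 3/s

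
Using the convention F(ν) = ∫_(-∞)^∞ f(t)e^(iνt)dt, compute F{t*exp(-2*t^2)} sqrt(2)*I*sqrt(pi)*ν*exp(-ν^2/8)/8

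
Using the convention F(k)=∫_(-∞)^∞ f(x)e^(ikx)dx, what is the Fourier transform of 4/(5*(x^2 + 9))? 4*pi*exp(-3*Abs(k))/15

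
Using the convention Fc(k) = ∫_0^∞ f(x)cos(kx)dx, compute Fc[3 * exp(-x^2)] 3 * sqrt(pi) * exp(-k^2/4)/2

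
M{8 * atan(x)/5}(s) -4 * pi * sec(pi * s/2)/(5 * s)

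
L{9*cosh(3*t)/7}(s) 9*s/(7*(s^2 - 9))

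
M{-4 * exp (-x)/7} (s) -4 * gamma (s)/7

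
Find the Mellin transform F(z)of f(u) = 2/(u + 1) 2 * pi * csc(pi * z)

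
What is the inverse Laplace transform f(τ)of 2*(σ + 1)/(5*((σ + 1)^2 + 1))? 2*exp(-τ)*cos(τ)/5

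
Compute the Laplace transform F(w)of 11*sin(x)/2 11/(2*(w^2 + 1))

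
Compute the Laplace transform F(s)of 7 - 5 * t 7/s - 5/s^2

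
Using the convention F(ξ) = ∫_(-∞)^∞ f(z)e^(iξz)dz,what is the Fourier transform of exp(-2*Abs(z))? 4/(ξ^2 + 4)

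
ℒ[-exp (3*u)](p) -1/ (p - 3)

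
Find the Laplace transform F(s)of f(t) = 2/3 2/(3*s)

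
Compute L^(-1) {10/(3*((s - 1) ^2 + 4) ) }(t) 5*exp(t)*sin(2*t) /3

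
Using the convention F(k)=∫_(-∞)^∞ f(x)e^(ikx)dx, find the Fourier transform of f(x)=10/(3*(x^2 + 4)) 5*pi*exp(-2*Abs(k))/3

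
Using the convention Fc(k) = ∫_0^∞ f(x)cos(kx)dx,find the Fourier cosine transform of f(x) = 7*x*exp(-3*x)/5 7*(9 - k^2)/(5*(k^2 + 9)^2)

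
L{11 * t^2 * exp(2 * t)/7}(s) 22/(7 * (s - 2)^3)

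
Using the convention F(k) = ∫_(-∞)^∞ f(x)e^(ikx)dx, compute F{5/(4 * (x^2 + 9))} 5 * pi * exp(-3 * Abs(k))/12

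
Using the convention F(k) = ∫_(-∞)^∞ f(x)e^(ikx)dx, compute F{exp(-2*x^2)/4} sqrt(2)*sqrt(pi)*exp(-k^2/8)/8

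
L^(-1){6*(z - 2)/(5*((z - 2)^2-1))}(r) 6*exp(2*r)*cosh(r)/5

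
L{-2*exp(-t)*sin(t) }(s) -2/((s + 1) ^2 + 1) 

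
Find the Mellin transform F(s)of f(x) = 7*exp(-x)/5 7*gamma(s)/5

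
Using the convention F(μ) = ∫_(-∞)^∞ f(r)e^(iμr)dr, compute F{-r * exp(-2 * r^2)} -sqrt(2) * I * sqrt(pi) * μ * exp(-μ^2/8)/8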